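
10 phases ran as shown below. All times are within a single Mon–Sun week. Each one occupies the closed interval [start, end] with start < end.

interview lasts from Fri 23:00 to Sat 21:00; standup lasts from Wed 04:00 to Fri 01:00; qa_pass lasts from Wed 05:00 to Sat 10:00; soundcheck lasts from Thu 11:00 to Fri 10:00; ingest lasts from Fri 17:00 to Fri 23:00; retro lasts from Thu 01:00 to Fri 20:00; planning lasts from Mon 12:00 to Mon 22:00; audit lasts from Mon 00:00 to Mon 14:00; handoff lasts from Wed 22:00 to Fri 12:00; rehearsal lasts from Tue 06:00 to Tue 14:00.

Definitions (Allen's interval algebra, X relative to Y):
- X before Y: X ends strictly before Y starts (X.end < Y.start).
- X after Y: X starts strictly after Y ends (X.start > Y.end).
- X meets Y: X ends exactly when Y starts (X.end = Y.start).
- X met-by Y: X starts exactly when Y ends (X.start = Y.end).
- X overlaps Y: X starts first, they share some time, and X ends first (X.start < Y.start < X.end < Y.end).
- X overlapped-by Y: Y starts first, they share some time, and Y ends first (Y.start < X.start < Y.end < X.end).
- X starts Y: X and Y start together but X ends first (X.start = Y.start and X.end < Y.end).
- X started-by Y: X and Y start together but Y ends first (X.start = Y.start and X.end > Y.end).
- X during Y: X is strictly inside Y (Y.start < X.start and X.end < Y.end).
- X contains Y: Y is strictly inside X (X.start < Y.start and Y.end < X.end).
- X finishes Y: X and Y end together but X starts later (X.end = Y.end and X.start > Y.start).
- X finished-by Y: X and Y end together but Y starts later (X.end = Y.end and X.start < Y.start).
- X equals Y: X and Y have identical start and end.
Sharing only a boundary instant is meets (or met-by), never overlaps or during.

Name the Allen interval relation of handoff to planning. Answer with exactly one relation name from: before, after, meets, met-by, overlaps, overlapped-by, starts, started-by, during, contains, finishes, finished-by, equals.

handoff = [Wed 22:00, Fri 12:00]; planning = [Mon 12:00, Mon 22:00].
Compare endpoints: handoff.start > planning.start, handoff.start > planning.end, handoff.end > planning.start, handoff.end > planning.end.
That pattern is 'after'.

after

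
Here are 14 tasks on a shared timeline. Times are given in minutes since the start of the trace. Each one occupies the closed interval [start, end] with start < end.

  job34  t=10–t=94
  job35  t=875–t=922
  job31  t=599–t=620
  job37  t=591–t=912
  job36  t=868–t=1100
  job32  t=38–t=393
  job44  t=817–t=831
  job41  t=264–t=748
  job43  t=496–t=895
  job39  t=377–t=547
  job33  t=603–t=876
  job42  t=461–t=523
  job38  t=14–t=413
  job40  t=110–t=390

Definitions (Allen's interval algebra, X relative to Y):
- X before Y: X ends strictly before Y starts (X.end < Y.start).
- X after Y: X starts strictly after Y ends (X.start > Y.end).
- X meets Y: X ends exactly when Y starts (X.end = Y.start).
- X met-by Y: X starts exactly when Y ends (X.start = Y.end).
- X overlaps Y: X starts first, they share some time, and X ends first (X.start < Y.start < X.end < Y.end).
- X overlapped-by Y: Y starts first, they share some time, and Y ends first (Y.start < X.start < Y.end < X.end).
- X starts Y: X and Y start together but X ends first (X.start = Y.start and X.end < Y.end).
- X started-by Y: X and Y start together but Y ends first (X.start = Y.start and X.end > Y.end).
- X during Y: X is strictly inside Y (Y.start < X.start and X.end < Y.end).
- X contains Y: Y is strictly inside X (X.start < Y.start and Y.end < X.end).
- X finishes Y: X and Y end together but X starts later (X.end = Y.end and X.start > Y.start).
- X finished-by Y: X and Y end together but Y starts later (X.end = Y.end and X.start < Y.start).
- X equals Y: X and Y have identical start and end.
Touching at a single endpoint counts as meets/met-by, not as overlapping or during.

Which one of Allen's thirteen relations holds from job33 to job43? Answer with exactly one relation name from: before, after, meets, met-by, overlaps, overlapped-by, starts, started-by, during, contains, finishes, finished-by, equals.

job33 = [t=603, t=876]; job43 = [t=496, t=895].
Compare endpoints: job33.start > job43.start, job33.start < job43.end, job33.end > job43.start, job33.end < job43.end.
That pattern is 'during'.

during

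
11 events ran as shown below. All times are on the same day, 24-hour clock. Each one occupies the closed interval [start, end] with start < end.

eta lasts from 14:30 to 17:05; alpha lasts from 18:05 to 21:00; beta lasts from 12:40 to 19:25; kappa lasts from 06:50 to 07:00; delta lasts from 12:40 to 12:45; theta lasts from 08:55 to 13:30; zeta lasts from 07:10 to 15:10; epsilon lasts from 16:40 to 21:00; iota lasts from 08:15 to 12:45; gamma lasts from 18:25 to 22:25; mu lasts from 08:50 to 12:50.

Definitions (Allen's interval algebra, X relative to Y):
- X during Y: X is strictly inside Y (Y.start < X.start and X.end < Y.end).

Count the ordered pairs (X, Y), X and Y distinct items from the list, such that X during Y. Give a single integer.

7

Checking all 110 ordered pairs for relation 'during'; matching pairs in alphabetical order:
(delta, mu): delta during mu ✓
(delta, theta): delta during theta ✓
(delta, zeta): delta during zeta ✓
(eta, beta): eta during beta ✓
(iota, zeta): iota during zeta ✓
(mu, zeta): mu during zeta ✓
(theta, zeta): theta during zeta ✓
Count: 7.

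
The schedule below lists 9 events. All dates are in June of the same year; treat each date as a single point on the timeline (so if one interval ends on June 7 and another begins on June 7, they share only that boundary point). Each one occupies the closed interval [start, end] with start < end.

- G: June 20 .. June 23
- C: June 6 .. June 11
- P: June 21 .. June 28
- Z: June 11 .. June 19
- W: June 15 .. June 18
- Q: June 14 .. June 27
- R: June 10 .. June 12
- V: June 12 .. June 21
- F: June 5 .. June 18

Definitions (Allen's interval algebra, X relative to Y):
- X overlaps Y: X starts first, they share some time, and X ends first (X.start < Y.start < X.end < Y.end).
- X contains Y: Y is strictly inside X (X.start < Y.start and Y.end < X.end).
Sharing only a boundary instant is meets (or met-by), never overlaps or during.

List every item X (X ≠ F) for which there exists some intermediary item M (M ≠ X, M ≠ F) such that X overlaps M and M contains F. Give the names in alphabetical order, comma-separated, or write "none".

none

Target F = [June 5, June 18].
Intermediaries M with M contains F: none.
Union: none.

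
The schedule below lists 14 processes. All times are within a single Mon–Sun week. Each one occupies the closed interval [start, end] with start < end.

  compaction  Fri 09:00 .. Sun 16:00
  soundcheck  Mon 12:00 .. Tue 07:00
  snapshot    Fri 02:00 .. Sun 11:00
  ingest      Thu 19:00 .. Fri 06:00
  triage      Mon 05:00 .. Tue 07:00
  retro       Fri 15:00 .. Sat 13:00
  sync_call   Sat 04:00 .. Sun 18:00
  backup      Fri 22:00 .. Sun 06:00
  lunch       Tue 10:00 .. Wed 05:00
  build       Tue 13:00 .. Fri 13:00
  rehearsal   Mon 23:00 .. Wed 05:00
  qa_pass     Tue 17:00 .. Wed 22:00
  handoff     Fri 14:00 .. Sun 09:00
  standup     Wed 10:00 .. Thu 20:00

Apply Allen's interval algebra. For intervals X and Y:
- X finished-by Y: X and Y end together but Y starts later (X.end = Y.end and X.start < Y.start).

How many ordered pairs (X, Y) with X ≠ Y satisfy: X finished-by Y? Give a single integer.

2

Checking all 182 ordered pairs for relation 'finished-by'; matching pairs in alphabetical order:
(rehearsal, lunch): rehearsal finished-by lunch ✓
(triage, soundcheck): triage finished-by soundcheck ✓
Count: 2.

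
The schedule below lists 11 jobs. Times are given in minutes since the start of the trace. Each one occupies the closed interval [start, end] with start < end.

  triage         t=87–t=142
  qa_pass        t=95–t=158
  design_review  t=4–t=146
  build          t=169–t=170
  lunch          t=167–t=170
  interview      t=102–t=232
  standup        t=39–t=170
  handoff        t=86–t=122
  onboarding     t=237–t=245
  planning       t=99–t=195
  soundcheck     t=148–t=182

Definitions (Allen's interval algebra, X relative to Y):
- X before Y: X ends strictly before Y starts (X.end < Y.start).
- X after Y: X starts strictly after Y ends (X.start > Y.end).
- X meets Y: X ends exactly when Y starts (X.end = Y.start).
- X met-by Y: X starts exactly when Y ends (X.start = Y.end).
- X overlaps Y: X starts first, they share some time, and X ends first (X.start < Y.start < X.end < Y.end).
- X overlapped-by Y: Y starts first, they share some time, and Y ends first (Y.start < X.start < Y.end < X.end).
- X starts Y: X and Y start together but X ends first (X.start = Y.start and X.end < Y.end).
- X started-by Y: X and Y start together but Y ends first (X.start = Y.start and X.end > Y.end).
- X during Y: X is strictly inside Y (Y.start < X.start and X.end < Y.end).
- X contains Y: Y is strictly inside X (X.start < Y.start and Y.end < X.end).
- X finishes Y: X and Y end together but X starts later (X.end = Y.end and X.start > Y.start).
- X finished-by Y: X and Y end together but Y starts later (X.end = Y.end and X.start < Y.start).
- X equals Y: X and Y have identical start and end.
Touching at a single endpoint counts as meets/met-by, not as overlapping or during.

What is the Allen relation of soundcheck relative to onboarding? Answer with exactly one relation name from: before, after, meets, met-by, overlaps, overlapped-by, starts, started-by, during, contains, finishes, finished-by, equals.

soundcheck = [t=148, t=182]; onboarding = [t=237, t=245].
Compare endpoints: soundcheck.start < onboarding.start, soundcheck.start < onboarding.end, soundcheck.end < onboarding.start, soundcheck.end < onboarding.end.
That pattern is 'before'.

before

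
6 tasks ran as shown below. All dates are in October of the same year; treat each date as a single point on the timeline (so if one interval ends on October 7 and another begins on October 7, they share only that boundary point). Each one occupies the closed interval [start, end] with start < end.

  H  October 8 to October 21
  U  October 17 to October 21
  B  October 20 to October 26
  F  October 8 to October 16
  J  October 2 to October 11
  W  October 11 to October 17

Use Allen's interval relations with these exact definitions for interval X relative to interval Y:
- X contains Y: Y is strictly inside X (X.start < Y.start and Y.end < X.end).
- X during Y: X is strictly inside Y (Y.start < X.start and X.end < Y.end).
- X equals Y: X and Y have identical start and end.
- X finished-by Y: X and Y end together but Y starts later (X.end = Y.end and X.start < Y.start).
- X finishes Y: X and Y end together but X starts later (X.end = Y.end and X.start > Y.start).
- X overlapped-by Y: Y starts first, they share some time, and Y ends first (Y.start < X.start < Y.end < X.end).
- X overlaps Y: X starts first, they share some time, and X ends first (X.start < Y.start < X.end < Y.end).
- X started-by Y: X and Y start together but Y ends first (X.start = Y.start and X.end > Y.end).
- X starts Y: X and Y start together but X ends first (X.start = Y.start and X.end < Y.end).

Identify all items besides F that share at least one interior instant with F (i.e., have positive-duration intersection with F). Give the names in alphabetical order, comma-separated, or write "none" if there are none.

Target F = [October 8, October 16].
B [October 20, October 26] → after → no.
H [October 8, October 21] → started-by → yes.
J [October 2, October 11] → overlaps → yes.
U [October 17, October 21] → after → no.
W [October 11, October 17] → overlapped-by → yes.
Result: H, J, W.

H, J, W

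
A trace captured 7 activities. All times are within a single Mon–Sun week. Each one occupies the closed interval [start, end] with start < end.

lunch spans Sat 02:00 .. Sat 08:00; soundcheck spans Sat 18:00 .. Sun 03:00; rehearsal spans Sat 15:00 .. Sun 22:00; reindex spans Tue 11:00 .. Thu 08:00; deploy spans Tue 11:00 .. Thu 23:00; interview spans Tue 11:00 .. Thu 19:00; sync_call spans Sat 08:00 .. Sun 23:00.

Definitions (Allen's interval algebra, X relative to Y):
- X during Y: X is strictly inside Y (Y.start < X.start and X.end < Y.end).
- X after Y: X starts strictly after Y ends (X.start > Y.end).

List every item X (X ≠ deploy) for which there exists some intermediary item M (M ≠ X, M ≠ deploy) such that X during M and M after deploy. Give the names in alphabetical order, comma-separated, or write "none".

rehearsal, soundcheck

Target deploy = [Tue 11:00, Thu 23:00].
Intermediaries M with M after deploy: lunch, rehearsal, soundcheck, sync_call.
Via lunch — items with X during lunch: none.
Via rehearsal — items with X during rehearsal: soundcheck.
Via soundcheck — items with X during soundcheck: none.
Via sync_call — items with X during sync_call: rehearsal, soundcheck.
Union: rehearsal, soundcheck.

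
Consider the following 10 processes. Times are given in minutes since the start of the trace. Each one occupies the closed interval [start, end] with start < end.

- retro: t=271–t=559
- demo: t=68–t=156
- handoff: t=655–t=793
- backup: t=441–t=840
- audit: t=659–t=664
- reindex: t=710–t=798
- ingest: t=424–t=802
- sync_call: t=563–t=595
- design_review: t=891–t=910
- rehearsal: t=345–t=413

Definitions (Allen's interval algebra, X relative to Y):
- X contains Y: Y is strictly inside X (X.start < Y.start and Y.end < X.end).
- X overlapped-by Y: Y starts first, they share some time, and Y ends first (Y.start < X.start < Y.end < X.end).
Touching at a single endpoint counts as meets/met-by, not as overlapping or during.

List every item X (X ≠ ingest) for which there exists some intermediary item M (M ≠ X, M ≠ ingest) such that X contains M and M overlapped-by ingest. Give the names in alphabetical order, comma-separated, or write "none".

none

Target ingest = [t=424, t=802].
Intermediaries M with M overlapped-by ingest: backup.
Via backup — items with X contains backup: none.
Union: none.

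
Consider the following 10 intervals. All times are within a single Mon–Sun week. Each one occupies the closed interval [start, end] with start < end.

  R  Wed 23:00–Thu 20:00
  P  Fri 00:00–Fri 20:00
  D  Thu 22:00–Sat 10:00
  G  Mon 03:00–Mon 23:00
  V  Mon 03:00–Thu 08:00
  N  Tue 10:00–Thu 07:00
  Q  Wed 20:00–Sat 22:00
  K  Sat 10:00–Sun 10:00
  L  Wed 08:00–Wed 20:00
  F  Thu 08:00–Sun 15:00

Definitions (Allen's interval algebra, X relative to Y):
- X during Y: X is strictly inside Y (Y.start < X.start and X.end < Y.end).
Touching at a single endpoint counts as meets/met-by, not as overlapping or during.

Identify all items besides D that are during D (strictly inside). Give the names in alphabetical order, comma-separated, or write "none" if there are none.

Target D = [Thu 22:00, Sat 10:00].
F [Thu 08:00, Sun 15:00] → contains → no.
G [Mon 03:00, Mon 23:00] → before → no.
K [Sat 10:00, Sun 10:00] → met-by → no.
L [Wed 08:00, Wed 20:00] → before → no.
N [Tue 10:00, Thu 07:00] → before → no.
P [Fri 00:00, Fri 20:00] → during → yes.
Q [Wed 20:00, Sat 22:00] → contains → no.
R [Wed 23:00, Thu 20:00] → before → no.
V [Mon 03:00, Thu 08:00] → before → no.
Result: P.

P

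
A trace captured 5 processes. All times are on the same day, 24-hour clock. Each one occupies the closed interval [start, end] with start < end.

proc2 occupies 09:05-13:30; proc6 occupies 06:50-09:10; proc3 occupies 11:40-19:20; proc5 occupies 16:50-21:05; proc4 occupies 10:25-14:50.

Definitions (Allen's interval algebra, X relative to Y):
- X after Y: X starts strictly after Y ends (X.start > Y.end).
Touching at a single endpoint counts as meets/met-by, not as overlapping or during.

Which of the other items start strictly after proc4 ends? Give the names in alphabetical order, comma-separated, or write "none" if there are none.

Target proc4 = [10:25, 14:50].
proc2 [09:05, 13:30] → overlaps → no.
proc3 [11:40, 19:20] → overlapped-by → no.
proc5 [16:50, 21:05] → after → yes.
proc6 [06:50, 09:10] → before → no.
Result: proc5.

proc5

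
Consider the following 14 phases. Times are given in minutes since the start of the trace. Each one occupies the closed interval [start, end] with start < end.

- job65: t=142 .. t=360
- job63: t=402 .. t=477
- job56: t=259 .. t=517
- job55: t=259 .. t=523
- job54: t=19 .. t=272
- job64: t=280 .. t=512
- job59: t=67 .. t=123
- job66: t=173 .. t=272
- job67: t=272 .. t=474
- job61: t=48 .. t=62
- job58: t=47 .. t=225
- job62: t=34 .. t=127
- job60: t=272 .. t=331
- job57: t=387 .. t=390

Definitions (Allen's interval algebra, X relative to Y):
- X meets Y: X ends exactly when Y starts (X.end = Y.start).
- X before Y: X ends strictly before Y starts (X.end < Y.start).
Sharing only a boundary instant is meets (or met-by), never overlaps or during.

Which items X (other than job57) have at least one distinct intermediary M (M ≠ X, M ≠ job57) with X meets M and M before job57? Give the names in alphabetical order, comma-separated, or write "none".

job54, job66

Target job57 = [t=387, t=390].
Intermediaries M with M before job57: job54, job58, job59, job60, job61, job62, job65, job66.
Via job54 — items with X meets job54: none.
Via job58 — items with X meets job58: none.
Via job59 — items with X meets job59: none.
Via job60 — items with X meets job60: job54, job66.
Via job61 — items with X meets job61: none.
Via job62 — items with X meets job62: none.
Via job65 — items with X meets job65: none.
Via job66 — items with X meets job66: none.
Union: job54, job66.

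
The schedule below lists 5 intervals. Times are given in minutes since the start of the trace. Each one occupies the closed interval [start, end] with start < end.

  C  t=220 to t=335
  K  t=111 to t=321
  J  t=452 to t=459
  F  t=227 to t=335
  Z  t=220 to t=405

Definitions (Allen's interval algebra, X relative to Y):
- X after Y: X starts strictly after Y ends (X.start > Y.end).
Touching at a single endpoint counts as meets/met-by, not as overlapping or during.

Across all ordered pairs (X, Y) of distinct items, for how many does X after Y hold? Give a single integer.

Checking all 20 ordered pairs for relation 'after'; matching pairs in alphabetical order:
(J, C): J after C ✓
(J, F): J after F ✓
(J, K): J after K ✓
(J, Z): J after Z ✓
Count: 4.

4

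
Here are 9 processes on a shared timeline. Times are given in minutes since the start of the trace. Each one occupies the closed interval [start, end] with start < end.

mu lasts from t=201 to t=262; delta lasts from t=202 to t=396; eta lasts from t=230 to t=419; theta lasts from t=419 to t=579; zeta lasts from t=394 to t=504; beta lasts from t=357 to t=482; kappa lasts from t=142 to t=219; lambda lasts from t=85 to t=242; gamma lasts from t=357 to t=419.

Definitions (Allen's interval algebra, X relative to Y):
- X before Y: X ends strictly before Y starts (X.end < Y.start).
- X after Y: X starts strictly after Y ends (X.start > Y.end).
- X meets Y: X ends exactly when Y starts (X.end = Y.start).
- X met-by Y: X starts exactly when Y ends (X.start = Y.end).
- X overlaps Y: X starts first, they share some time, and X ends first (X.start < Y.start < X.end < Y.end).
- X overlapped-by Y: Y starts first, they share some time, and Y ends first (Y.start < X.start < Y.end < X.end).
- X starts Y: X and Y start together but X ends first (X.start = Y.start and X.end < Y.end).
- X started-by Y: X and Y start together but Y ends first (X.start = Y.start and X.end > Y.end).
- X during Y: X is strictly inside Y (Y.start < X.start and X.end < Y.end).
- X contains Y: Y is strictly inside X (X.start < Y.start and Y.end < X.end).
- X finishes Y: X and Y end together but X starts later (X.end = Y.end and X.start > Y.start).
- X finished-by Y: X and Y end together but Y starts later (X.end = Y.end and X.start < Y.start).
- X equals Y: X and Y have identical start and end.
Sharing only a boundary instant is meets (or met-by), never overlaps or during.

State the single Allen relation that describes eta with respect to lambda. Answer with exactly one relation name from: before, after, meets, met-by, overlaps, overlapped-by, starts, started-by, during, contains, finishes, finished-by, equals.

eta = [t=230, t=419]; lambda = [t=85, t=242].
Compare endpoints: eta.start > lambda.start, eta.start < lambda.end, eta.end > lambda.start, eta.end > lambda.end.
That pattern is 'overlapped-by'.

overlapped-by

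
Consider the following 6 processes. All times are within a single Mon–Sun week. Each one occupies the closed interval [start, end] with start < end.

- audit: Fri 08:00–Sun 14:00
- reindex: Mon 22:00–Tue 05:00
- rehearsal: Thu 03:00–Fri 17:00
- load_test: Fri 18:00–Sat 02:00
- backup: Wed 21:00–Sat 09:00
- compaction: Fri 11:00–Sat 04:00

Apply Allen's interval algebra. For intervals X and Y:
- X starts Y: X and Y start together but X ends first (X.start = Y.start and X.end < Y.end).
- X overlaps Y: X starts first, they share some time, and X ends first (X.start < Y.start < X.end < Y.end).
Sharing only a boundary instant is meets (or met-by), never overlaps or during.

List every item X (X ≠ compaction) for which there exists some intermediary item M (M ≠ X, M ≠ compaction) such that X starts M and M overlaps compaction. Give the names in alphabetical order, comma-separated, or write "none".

Target compaction = [Fri 11:00, Sat 04:00].
Intermediaries M with M overlaps compaction: rehearsal.
Via rehearsal — items with X starts rehearsal: none.
Union: none.

none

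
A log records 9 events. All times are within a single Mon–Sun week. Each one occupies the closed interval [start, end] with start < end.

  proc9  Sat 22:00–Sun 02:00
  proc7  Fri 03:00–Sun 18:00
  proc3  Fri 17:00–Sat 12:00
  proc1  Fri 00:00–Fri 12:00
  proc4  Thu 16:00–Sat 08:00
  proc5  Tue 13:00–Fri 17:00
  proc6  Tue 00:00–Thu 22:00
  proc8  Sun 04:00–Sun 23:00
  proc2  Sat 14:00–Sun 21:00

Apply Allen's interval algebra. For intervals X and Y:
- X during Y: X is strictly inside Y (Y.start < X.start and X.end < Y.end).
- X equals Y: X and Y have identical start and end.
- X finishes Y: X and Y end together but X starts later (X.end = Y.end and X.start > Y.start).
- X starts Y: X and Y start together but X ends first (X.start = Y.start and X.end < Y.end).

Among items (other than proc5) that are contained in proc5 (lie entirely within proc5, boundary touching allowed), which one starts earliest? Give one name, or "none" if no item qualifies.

Target proc5 = [Tue 13:00, Fri 17:00].
proc1 [Fri 00:00, Fri 12:00] → during → candidate.
proc2 [Sat 14:00, Sun 21:00] → after → excluded.
proc3 [Fri 17:00, Sat 12:00] → met-by → excluded.
proc4 [Thu 16:00, Sat 08:00] → overlapped-by → excluded.
proc6 [Tue 00:00, Thu 22:00] → overlaps → excluded.
proc7 [Fri 03:00, Sun 18:00] → overlapped-by → excluded.
proc8 [Sun 04:00, Sun 23:00] → after → excluded.
proc9 [Sat 22:00, Sun 02:00] → after → excluded.
Among candidates, earliest start is Fri 00:00 → proc1.

proc1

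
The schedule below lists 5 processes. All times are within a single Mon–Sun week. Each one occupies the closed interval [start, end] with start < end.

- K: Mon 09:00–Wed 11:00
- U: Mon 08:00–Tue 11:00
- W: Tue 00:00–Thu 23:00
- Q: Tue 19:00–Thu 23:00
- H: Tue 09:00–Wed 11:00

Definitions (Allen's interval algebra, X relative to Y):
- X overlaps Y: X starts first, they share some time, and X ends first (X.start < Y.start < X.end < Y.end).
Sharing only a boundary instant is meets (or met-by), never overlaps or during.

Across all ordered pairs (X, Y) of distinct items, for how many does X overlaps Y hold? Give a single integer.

Checking all 20 ordered pairs for relation 'overlaps'; matching pairs in alphabetical order:
(H, Q): H overlaps Q ✓
(K, Q): K overlaps Q ✓
(K, W): K overlaps W ✓
(U, H): U overlaps H ✓
(U, K): U overlaps K ✓
(U, W): U overlaps W ✓
Count: 6.

6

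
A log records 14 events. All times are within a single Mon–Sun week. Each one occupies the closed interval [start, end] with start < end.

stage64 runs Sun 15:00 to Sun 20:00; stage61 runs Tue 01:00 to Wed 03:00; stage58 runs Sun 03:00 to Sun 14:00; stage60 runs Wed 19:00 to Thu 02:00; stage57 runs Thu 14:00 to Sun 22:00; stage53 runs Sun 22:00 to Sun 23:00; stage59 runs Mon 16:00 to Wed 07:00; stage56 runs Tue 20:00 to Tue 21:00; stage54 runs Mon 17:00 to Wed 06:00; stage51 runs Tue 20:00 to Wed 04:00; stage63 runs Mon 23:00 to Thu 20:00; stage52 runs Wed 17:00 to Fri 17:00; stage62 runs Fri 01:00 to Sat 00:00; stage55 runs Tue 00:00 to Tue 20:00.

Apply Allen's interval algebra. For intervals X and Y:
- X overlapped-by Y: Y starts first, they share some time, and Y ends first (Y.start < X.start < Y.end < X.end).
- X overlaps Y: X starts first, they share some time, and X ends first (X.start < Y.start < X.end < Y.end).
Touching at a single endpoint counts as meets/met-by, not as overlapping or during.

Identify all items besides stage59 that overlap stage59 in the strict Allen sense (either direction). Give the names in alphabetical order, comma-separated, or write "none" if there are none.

stage63

Target stage59 = [Mon 16:00, Wed 07:00].
stage51 [Tue 20:00, Wed 04:00] → during → no.
stage52 [Wed 17:00, Fri 17:00] → after → no.
stage53 [Sun 22:00, Sun 23:00] → after → no.
stage54 [Mon 17:00, Wed 06:00] → during → no.
stage55 [Tue 00:00, Tue 20:00] → during → no.
stage56 [Tue 20:00, Tue 21:00] → during → no.
stage57 [Thu 14:00, Sun 22:00] → after → no.
stage58 [Sun 03:00, Sun 14:00] → after → no.
stage60 [Wed 19:00, Thu 02:00] → after → no.
stage61 [Tue 01:00, Wed 03:00] → during → no.
stage62 [Fri 01:00, Sat 00:00] → after → no.
stage63 [Mon 23:00, Thu 20:00] → overlapped-by → yes.
stage64 [Sun 15:00, Sun 20:00] → after → no.
Result: stage63.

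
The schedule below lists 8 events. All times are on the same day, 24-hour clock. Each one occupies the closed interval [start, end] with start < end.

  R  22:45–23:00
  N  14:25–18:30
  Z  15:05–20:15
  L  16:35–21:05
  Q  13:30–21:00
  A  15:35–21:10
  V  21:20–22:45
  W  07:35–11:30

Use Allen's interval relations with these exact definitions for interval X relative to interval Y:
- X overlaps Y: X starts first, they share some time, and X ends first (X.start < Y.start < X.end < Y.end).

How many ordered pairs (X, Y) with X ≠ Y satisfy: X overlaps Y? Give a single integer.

Checking all 56 ordered pairs for relation 'overlaps'; matching pairs in alphabetical order:
(N, A): N overlaps A ✓
(N, L): N overlaps L ✓
(N, Z): N overlaps Z ✓
(Q, A): Q overlaps A ✓
(Q, L): Q overlaps L ✓
(Z, A): Z overlaps A ✓
(Z, L): Z overlaps L ✓
Count: 7.

7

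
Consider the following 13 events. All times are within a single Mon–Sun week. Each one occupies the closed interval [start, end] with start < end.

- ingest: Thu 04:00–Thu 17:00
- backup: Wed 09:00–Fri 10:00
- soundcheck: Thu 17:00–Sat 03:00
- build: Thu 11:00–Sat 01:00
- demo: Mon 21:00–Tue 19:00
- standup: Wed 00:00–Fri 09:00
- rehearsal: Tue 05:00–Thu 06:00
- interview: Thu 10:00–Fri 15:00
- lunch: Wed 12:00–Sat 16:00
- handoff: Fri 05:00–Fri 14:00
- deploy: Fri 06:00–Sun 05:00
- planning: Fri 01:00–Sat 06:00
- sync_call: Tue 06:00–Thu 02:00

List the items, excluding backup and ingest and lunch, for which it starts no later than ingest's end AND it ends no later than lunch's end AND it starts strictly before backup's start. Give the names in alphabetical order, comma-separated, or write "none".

demo, rehearsal, standup, sync_call

Conditions: its start is no later than ingest's end (X.start <= Thu 17:00) AND its end is no later than lunch's end (X.end <= Sat 16:00) AND its start is strictly before backup's start (X.start < Wed 09:00).
build: start Thu 11:00 <= Thu 17:00? ✓; end Sat 01:00 <= Sat 16:00? ✓; start Thu 11:00 < Wed 09:00? ✗ → no.
demo: start Mon 21:00 <= Thu 17:00? ✓; end Tue 19:00 <= Sat 16:00? ✓; start Mon 21:00 < Wed 09:00? ✓ → yes.
deploy: start Fri 06:00 <= Thu 17:00? ✗; end Sun 05:00 <= Sat 16:00? ✗; start Fri 06:00 < Wed 09:00? ✗ → no.
handoff: start Fri 05:00 <= Thu 17:00? ✗; end Fri 14:00 <= Sat 16:00? ✓; start Fri 05:00 < Wed 09:00? ✗ → no.
interview: start Thu 10:00 <= Thu 17:00? ✓; end Fri 15:00 <= Sat 16:00? ✓; start Thu 10:00 < Wed 09:00? ✗ → no.
planning: start Fri 01:00 <= Thu 17:00? ✗; end Sat 06:00 <= Sat 16:00? ✓; start Fri 01:00 < Wed 09:00? ✗ → no.
rehearsal: start Tue 05:00 <= Thu 17:00? ✓; end Thu 06:00 <= Sat 16:00? ✓; start Tue 05:00 < Wed 09:00? ✓ → yes.
soundcheck: start Thu 17:00 <= Thu 17:00? ✓; end Sat 03:00 <= Sat 16:00? ✓; start Thu 17:00 < Wed 09:00? ✗ → no.
standup: start Wed 00:00 <= Thu 17:00? ✓; end Fri 09:00 <= Sat 16:00? ✓; start Wed 00:00 < Wed 09:00? ✓ → yes.
sync_call: start Tue 06:00 <= Thu 17:00? ✓; end Thu 02:00 <= Sat 16:00? ✓; start Tue 06:00 < Wed 09:00? ✓ → yes.
Result: demo, rehearsal, standup, sync_call.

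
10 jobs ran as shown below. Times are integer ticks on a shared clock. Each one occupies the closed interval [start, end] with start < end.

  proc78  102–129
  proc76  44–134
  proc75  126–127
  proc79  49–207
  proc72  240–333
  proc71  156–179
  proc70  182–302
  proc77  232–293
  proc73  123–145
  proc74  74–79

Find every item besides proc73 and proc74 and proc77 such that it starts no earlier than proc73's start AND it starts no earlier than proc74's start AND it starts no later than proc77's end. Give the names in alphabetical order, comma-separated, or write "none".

proc70, proc71, proc72, proc75

Conditions: its start is no earlier than proc73's start (X.start >= 123) AND its start is no earlier than proc74's start (X.start >= 74) AND its start is no later than proc77's end (X.start <= 293).
proc70: start 182 >= 123? ✓; start 182 >= 74? ✓; start 182 <= 293? ✓ → yes.
proc71: start 156 >= 123? ✓; start 156 >= 74? ✓; start 156 <= 293? ✓ → yes.
proc72: start 240 >= 123? ✓; start 240 >= 74? ✓; start 240 <= 293? ✓ → yes.
proc75: start 126 >= 123? ✓; start 126 >= 74? ✓; start 126 <= 293? ✓ → yes.
proc76: start 44 >= 123? ✗; start 44 >= 74? ✗; start 44 <= 293? ✓ → no.
proc78: start 102 >= 123? ✗; start 102 >= 74? ✓; start 102 <= 293? ✓ → no.
proc79: start 49 >= 123? ✗; start 49 >= 74? ✗; start 49 <= 293? ✓ → no.
Result: proc70, proc71, proc72, proc75.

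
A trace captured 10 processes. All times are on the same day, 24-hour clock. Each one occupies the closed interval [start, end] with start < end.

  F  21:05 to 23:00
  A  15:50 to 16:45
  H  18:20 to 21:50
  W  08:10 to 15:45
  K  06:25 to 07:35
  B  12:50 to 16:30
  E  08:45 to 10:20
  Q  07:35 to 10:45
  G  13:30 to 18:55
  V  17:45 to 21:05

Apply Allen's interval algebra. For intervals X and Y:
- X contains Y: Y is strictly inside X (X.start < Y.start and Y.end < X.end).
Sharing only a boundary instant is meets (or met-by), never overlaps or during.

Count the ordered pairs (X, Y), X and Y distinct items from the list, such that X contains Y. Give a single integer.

Checking all 90 ordered pairs for relation 'contains'; matching pairs in alphabetical order:
(G, A): G contains A ✓
(Q, E): Q contains E ✓
(W, E): W contains E ✓
Count: 3.

3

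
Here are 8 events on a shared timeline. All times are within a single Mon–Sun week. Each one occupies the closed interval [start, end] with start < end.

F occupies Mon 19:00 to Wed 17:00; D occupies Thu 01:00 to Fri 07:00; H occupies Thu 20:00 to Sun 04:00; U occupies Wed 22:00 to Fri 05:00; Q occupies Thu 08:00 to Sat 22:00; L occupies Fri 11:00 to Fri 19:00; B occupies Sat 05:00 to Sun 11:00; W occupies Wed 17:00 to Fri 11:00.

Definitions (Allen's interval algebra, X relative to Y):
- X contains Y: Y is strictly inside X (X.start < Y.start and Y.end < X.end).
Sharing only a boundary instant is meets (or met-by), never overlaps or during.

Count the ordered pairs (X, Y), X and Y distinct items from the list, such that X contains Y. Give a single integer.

4

Checking all 56 ordered pairs for relation 'contains'; matching pairs in alphabetical order:
(H, L): H contains L ✓
(Q, L): Q contains L ✓
(W, D): W contains D ✓
(W, U): W contains U ✓
Count: 4.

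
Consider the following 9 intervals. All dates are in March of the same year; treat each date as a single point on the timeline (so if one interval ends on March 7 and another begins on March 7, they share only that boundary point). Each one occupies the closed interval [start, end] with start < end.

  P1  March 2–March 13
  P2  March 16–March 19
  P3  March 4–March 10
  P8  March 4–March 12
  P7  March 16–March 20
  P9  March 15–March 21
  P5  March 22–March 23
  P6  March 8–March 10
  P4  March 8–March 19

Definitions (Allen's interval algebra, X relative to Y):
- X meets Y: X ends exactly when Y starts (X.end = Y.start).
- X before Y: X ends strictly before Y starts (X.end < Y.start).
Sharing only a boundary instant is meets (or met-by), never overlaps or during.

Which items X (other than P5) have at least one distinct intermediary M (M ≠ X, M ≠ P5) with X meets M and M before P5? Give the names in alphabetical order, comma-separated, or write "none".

Target P5 = [March 22, March 23].
Intermediaries M with M before P5: P1, P2, P3, P4, P6, P7, P8, P9.
Via P1 — items with X meets P1: none.
Via P2 — items with X meets P2: none.
Via P3 — items with X meets P3: none.
Via P4 — items with X meets P4: none.
Via P6 — items with X meets P6: none.
Via P7 — items with X meets P7: none.
Via P8 — items with X meets P8: none.
Via P9 — items with X meets P9: none.
Union: none.

none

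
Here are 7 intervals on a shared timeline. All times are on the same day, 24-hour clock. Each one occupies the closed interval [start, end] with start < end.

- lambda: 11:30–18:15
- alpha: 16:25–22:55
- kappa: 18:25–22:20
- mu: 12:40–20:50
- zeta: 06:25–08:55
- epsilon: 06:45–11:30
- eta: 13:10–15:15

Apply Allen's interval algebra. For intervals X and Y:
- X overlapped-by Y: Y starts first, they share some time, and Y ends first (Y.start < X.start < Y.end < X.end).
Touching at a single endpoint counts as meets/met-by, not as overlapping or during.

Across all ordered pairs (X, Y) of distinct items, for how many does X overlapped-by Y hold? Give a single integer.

Checking all 42 ordered pairs for relation 'overlapped-by'; matching pairs in alphabetical order:
(alpha, lambda): alpha overlapped-by lambda ✓
(alpha, mu): alpha overlapped-by mu ✓
(epsilon, zeta): epsilon overlapped-by zeta ✓
(kappa, mu): kappa overlapped-by mu ✓
(mu, lambda): mu overlapped-by lambda ✓
Count: 5.

5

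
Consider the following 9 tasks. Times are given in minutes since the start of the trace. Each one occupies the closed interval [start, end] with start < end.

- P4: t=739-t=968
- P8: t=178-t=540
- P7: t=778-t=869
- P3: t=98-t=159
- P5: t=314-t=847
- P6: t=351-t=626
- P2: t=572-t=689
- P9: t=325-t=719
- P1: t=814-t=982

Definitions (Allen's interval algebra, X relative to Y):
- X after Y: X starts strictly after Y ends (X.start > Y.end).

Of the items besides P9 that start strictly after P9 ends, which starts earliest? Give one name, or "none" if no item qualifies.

Target P9 = [t=325, t=719].
P1 [t=814, t=982] → after → candidate.
P2 [t=572, t=689] → during → excluded.
P3 [t=98, t=159] → before → excluded.
P4 [t=739, t=968] → after → candidate.
P5 [t=314, t=847] → contains → excluded.
P6 [t=351, t=626] → during → excluded.
P7 [t=778, t=869] → after → candidate.
P8 [t=178, t=540] → overlaps → excluded.
Among candidates, earliest start is t=739 → P4.

P4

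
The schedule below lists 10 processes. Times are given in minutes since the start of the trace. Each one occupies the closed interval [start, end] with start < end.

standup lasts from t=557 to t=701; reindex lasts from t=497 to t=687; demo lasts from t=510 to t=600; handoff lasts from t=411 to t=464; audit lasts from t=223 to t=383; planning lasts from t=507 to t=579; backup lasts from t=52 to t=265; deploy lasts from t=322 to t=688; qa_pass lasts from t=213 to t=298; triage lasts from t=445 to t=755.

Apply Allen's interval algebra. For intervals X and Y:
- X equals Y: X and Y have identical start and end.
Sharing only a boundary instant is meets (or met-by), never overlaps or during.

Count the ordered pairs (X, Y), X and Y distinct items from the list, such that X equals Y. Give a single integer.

Checking all 90 ordered pairs for relation 'equals'; matching pairs in alphabetical order:
No pair satisfies it.
Count: 0.

0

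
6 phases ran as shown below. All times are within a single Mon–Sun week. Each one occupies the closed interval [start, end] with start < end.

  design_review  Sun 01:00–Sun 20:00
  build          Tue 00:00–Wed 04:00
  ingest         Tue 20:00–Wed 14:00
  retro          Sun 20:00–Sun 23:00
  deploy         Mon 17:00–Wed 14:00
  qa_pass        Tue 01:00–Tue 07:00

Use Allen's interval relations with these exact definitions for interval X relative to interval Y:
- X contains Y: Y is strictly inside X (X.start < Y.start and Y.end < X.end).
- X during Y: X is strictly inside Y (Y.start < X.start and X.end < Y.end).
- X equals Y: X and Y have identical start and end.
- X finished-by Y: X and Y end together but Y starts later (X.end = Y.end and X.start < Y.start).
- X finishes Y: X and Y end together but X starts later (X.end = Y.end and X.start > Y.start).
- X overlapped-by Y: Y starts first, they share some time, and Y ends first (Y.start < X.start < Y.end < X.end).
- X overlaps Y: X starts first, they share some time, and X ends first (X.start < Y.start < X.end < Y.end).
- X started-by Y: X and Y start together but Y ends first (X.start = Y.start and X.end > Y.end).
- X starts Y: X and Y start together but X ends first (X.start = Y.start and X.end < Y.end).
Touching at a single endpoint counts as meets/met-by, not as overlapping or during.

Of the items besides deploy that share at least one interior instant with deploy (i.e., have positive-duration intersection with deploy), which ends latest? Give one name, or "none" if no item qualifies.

Target deploy = [Mon 17:00, Wed 14:00].
build [Tue 00:00, Wed 04:00] → during → candidate.
design_review [Sun 01:00, Sun 20:00] → after → excluded.
ingest [Tue 20:00, Wed 14:00] → finishes → candidate.
qa_pass [Tue 01:00, Tue 07:00] → during → candidate.
retro [Sun 20:00, Sun 23:00] → after → excluded.
Among candidates, latest end is Wed 14:00 → ingest.

ingest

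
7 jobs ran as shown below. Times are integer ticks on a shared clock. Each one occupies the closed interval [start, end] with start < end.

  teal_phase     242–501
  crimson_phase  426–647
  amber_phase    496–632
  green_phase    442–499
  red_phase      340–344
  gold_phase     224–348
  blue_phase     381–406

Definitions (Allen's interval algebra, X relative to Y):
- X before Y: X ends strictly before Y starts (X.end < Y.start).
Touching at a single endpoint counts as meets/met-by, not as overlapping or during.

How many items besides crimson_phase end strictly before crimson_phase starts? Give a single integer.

3

Target crimson_phase = [426, 647].
amber_phase [496, 632] → during → no.
blue_phase [381, 406] → before → counts.
gold_phase [224, 348] → before → counts.
green_phase [442, 499] → during → no.
red_phase [340, 344] → before → counts.
teal_phase [242, 501] → overlaps → no.
Total: 3.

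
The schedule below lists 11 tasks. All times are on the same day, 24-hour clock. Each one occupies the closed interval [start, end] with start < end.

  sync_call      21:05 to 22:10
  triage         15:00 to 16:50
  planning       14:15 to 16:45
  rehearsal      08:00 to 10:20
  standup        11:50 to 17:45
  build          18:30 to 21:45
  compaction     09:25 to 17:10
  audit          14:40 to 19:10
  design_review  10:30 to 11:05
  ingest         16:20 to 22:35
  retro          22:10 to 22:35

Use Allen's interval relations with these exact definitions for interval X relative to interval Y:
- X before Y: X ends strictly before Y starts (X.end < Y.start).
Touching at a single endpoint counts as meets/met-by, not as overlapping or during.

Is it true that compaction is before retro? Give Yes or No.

Yes

compaction = [09:25, 17:10], retro = [22:10, 22:35].
Actual relation of compaction to retro: before.
Asked whether 'before' holds → Yes.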